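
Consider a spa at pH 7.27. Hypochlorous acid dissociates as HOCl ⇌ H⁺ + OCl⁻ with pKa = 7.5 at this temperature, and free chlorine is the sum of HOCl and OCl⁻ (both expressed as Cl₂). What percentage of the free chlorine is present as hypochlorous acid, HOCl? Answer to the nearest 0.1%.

62.9%

[OCl⁻]/[HOCl] = 10^(pH − pKa) = 10^(7.27 − 7.5) = 10^-0.23 = 0.5888.
Fraction as HOCl = 1 / (1 + 0.5888) = 0.6294.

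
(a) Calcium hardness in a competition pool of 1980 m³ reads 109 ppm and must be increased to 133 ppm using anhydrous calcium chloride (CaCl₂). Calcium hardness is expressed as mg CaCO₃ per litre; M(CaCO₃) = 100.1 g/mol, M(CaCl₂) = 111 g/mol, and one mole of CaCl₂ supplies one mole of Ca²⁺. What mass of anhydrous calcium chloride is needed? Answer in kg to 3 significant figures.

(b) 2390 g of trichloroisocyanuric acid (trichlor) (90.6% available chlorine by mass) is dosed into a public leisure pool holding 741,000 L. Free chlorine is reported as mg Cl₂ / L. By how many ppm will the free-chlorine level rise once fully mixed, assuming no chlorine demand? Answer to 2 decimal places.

(a) Volume: 1980 m³ = 1,980,000 L.
(a) Hardness to add: (133 − 109) = 24 mg/L as CaCO₃ × 1,980,000 L = 47,520 g as CaCO₃.
(a) Moles of Ca²⁺ (1 mol Ca²⁺ ≡ 1 mol CaCO₃): 47,520 / 100.1 g/mol = 474.7 mol.
(a) Mass of CaCl₂: 474.7 × 111 = 52,690 g.

(b) Available chlorine delivered: 2390 g × 0.906 = 2165 g as Cl₂.
(b) Concentration rise: 2165 g / 741,000 L = 2.922 mg/L = 2.92 ppm.

(a) 52.7 kg; (b) 2.92 ppm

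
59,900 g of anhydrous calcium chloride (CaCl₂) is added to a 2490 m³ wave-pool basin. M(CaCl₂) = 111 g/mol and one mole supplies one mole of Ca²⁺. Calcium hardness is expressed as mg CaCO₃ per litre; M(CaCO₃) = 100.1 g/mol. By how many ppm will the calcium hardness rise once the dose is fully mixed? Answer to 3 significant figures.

21.7 ppm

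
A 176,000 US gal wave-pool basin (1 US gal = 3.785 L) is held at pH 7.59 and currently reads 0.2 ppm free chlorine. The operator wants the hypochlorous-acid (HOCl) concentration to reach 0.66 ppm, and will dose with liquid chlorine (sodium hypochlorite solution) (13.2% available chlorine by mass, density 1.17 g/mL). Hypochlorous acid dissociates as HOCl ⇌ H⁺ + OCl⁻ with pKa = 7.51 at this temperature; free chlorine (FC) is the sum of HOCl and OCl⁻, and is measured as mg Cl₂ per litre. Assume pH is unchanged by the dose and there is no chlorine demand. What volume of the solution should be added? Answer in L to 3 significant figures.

Volume: 176,000 US gal × 3.785 L/gal = 666,160 L.
[OCl⁻]/[HOCl] = 10^(pH − pKa) = 10^(7.59 − 7.51) = 1.202; fraction as HOCl = 1/(1 + 1.202) = 0.4541.
Free chlorine required for 0.66 ppm HOCl: 0.66 / 0.4541 = 1.453 ppm.
FC to add: 1.453 − 0.2 = 1.253 mg/L as Cl₂.
Cl₂ equivalent: 1.253 mg/L × 666,160 L = 835 g.
Product at 13.2% available Cl: 835 / 0.132 = 6326 g.
Volume: 6326 g ÷ 1.17 g/mL = 5407 mL.

5.41 L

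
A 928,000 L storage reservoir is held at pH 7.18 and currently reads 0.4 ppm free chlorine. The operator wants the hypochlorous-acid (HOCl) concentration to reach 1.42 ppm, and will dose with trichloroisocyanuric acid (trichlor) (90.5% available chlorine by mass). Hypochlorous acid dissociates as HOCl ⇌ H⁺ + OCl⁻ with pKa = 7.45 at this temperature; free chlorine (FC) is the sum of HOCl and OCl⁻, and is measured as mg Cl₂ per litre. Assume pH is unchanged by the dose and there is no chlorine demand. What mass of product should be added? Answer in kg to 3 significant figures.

[OCl⁻]/[HOCl] = 10^(pH − pKa) = 10^(7.18 − 7.45) = 0.537; fraction as HOCl = 1/(1 + 0.537) = 0.6506.
Free chlorine required for 1.42 ppm HOCl: 1.42 / 0.6506 = 2.183 ppm.
FC to add: 2.183 − 0.4 = 1.783 mg/L as Cl₂.
Cl₂ equivalent: 1.783 mg/L × 928,000 L = 1654 g.
Product at 90.5% available Cl: 1654 / 0.905 = 1828 g.

1.83 kg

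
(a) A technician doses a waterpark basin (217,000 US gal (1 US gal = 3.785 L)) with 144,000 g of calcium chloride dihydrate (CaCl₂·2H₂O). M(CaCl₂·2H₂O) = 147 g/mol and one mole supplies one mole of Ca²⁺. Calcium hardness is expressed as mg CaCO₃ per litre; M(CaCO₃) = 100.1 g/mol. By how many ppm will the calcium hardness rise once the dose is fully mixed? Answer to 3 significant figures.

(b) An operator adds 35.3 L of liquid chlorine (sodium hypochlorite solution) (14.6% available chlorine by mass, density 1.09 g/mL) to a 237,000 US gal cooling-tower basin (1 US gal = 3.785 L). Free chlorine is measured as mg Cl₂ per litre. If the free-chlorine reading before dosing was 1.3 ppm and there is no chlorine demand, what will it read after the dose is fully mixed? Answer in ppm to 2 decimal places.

(a) 119 ppm; (b) 7.56 ppm

(a) Volume: 217,000 US gal × 3.785 L/gal = 821,345 L.
(a) Moles of Ca²⁺: 144,000 g ÷ 147 g/mol = 979.6 mol.
(a) As CaCO₃: 979.6 mol × 100.1 g/mol = 98,060 g.
(a) Rise: 98,060 g / 821,345 L × 1000 = 119.4 mg/L.

(b) Volume: 237,000 US gal × 3.785 L/gal = 897,045 L.
(b) Mass of solution: 35.3 L × 1000 mL/L × 1.09 g/mL = 38,480 g.
(b) Available chlorine delivered: 38,480 g × 0.146 = 5618 g as Cl₂.
(b) Concentration rise: 5618 g / 897,045 L = 6.262 mg/L = 6.26 ppm.
(b) Final FC: 1.3 + 6.26 = 7.56 ppm.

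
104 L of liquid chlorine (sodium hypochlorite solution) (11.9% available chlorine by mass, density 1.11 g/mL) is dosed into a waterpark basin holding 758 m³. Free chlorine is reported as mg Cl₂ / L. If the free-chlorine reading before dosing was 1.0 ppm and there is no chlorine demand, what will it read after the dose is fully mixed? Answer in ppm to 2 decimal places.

Volume: 758 m³ = 758,000 L.
Mass of solution: 104 L × 1000 mL/L × 1.11 g/mL = 115,400 g.
Available chlorine delivered: 115,400 g × 0.119 = 13,740 g as Cl₂.
Concentration rise: 13,740 g / 758,000 L = 18.12 mg/L = 18.12 ppm.
Final FC: 1.0 + 18.12 = 19.12 ppm.

19.12 ppm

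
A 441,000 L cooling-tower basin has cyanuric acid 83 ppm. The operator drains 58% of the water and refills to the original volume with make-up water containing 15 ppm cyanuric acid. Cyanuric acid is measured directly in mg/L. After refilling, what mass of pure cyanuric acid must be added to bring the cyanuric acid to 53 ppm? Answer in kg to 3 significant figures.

After draining 58% and refilling: 83 × 0.42 + 15 × 0.58 = 43.56 ppm.
Deficit to target: 53 − 43.56 = 9.44 mg/L.
Mass: 9.44 mg/L × 441,000 L = 4163 g cyanuric acid.

4.16 kg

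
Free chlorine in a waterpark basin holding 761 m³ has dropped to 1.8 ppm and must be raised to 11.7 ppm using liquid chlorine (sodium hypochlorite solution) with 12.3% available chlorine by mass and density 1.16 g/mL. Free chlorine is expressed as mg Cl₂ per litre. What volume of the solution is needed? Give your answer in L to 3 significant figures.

Volume: 761 m³ = 761,000 L.
Chlorine deficit: 11.7 − 1.8 = 9.9 ppm = 9.9 mg/L as Cl₂.
Cl₂ equivalent needed: 9.9 mg/L × 761,000 L = 7,534,000 mg = 7534 g.
Product at 12.3% available chlorine: 7534 / 0.123 = 61,250 g.
Volume at density 1.16 g/mL: 61,250 g ÷ 1.16 g/mL = 52,800 mL.

52.8 L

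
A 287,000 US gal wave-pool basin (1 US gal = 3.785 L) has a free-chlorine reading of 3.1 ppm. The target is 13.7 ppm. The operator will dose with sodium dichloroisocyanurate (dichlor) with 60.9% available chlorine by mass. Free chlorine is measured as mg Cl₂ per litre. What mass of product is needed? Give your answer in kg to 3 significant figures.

Volume: 287,000 US gal × 3.785 L/gal = 1,086,295 L.
Chlorine deficit: 13.7 − 3.1 = 10.6 ppm = 10.6 mg/L as Cl₂.
Cl₂ equivalent needed: 10.6 mg/L × 1,086,295 L = 11,510,000 mg = 11,510 g.
Product at 60.9% available chlorine: 11,510 / 0.609 = 18,910 g.

18.9 kg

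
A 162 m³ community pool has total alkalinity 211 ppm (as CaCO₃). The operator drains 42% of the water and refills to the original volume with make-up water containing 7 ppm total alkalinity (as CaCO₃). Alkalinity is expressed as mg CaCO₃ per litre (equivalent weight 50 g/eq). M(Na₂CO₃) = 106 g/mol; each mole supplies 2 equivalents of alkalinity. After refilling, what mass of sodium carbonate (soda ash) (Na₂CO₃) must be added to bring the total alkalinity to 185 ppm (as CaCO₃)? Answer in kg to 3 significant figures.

Volume: 162 m³ = 162,000 L.
After draining 42% and refilling: 211 × 0.58 + 7 × 0.42 = 125.32 ppm.
Deficit to target: 185 − 125.32 = 59.68 mg/L.
As CaCO₃: 59.68 mg/L × 162,000 L = 9668 g; ÷ 50 g/eq ÷ 2 = 96.68 mol Na₂CO₃.
Mass: 96.68 × 106 = 10,250 g.

10.2 kg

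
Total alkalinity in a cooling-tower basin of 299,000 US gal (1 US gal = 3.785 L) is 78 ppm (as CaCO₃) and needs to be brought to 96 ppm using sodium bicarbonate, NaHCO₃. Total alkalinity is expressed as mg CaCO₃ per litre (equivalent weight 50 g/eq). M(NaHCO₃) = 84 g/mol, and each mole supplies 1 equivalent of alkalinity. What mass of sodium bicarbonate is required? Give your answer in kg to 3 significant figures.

34.2 kg

Volume: 299,000 US gal × 3.785 L/gal = 1,131,715 L.
Alkalinity to add: (96 − 78) = 18 mg/L as CaCO₃ × 1,131,715 L = 20,370 g as CaCO₃.
Equivalents: 20,370 g ÷ 50 g/eq = 407.4 eq.
NaHCO₃ supplies 1 eq per mole → 407.4 mol.
Mass: 407.4 mol × 84 g/mol = 34,220 g.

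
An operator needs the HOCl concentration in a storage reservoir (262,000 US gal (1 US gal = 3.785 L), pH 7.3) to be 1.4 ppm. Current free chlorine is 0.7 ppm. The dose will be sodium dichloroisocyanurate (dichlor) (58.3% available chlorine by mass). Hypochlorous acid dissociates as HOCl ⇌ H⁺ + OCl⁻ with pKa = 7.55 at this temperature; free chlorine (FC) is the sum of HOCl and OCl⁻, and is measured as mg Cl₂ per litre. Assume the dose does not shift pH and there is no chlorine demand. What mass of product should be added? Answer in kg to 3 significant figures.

2.53 kg

Volume: 262,000 US gal × 3.785 L/gal = 991,670 L.
[OCl⁻]/[HOCl] = 10^(pH − pKa) = 10^(7.3 − 7.55) = 0.5623; fraction as HOCl = 1/(1 + 0.5623) = 0.6401.
Free chlorine required for 1.4 ppm HOCl: 1.4 / 0.6401 = 2.187 ppm.
FC to add: 2.187 − 0.7 = 1.487 mg/L as Cl₂.
Cl₂ equivalent: 1.487 mg/L × 991,670 L = 1475 g.
Product at 58.3% available Cl: 1475 / 0.583 = 2530 g.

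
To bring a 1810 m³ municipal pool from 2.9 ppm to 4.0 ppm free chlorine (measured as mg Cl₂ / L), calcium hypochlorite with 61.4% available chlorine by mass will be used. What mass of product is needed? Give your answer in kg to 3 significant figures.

3.24 kg

Volume: 1810 m³ = 1,810,000 L.
Chlorine deficit: 4.0 − 2.9 = 1.1 ppm = 1.1 mg/L as Cl₂.
Cl₂ equivalent needed: 1.1 mg/L × 1,810,000 L = 1,991,000 mg = 1991 g.
Product at 61.4% available chlorine: 1991 / 0.614 = 3243 g.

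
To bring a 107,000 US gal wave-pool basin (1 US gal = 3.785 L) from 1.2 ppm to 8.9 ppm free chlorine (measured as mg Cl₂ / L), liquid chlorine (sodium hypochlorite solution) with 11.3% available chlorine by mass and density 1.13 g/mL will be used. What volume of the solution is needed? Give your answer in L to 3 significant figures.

Volume: 107,000 US gal × 3.785 L/gal = 404,995 L.
Chlorine deficit: 8.9 − 1.2 = 7.7 ppm = 7.7 mg/L as Cl₂.
Cl₂ equivalent needed: 7.7 mg/L × 404,995 L = 3,118,000 mg = 3118 g.
Product at 11.3% available chlorine: 3118 / 0.113 = 27,600 g.
Volume at density 1.13 g/mL: 27,600 g ÷ 1.13 g/mL = 24,420 mL.

24.4 L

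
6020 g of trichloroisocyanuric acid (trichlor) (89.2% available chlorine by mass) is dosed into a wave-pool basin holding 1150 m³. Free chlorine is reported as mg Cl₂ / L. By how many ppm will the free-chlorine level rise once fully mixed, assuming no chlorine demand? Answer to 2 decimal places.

4.67 ppm

Volume: 1150 m³ = 1,150,000 L.
Available chlorine delivered: 6020 g × 0.892 = 5370 g as Cl₂.
Concentration rise: 5370 g / 1,150,000 L = 4.669 mg/L = 4.67 ppm.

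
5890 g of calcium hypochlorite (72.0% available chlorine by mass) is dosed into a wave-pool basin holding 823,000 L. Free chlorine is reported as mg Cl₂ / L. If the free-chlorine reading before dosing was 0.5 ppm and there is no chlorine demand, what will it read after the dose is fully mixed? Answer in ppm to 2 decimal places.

5.65 ppm

Available chlorine delivered: 5890 g × 0.72 = 4241 g as Cl₂.
Concentration rise: 4241 g / 823,000 L = 5.153 mg/L = 5.15 ppm.
Final FC: 0.5 + 5.15 = 5.65 ppm.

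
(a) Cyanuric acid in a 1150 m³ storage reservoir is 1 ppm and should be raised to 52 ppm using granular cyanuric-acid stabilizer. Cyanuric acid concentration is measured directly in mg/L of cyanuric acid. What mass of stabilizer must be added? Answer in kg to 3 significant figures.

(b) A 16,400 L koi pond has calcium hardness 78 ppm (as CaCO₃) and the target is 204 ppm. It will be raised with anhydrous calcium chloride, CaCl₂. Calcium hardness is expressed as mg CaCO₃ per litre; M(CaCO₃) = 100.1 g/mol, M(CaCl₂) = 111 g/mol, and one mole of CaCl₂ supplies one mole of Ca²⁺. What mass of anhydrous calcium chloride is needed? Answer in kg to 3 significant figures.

(a) Volume: 1150 m³ = 1,150,000 L.
(a) CYA to add: (52 − 1) = 51 mg/L × 1,150,000 L = 58,650 g cyanuric acid.

(b) Hardness to add: (204 − 78) = 126 mg/L as CaCO₃ × 16,400 L = 2066 g as CaCO₃.
(b) Moles of Ca²⁺ (1 mol Ca²⁺ ≡ 1 mol CaCO₃): 2066 / 100.1 g/mol = 20.64 mol.
(b) Mass of CaCl₂: 20.64 × 111 = 2291 g.

(a) 58.6 kg; (b) 2.29 kg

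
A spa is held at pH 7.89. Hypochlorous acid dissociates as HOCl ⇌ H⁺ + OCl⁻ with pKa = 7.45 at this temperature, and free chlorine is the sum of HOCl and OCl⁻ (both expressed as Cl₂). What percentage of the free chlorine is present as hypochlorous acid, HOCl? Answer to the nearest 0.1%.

26.6%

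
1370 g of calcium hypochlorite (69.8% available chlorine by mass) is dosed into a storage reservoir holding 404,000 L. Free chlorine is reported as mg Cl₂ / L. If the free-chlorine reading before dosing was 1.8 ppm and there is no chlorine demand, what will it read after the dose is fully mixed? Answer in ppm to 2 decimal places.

Available chlorine delivered: 1370 g × 0.698 = 956.3 g as Cl₂.
Concentration rise: 956.3 g / 404,000 L = 2.367 mg/L = 2.37 ppm.
Final FC: 1.8 + 2.37 = 4.17 ppm.

4.17 ppm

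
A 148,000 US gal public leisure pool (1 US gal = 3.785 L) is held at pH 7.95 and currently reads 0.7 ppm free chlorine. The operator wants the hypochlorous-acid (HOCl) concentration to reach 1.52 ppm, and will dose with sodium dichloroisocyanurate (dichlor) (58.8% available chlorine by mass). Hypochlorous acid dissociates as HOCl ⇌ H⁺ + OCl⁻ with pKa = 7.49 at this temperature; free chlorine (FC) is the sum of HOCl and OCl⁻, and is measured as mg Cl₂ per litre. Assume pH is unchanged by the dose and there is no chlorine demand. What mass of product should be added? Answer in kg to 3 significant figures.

4.96 kg

Volume: 148,000 US gal × 3.785 L/gal = 560,180 L.
[OCl⁻]/[HOCl] = 10^(pH − pKa) = 10^(7.95 − 7.49) = 2.884; fraction as HOCl = 1/(1 + 2.884) = 0.2575.
Free chlorine required for 1.52 ppm HOCl: 1.52 / 0.2575 = 5.904 ppm.
FC to add: 5.904 − 0.7 = 5.204 mg/L as Cl₂.
Cl₂ equivalent: 5.204 mg/L × 560,180 L = 2915 g.
Product at 58.8% available Cl: 2915 / 0.588 = 4958 g.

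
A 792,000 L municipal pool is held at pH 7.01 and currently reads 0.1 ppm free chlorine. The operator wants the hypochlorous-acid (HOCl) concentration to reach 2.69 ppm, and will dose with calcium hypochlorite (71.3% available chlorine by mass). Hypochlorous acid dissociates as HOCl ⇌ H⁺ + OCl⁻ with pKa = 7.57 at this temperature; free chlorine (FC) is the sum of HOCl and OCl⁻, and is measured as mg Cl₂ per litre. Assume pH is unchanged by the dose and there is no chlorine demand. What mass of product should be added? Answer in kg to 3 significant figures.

[OCl⁻]/[HOCl] = 10^(pH − pKa) = 10^(7.01 − 7.57) = 0.2754; fraction as HOCl = 1/(1 + 0.2754) = 0.7841.
Free chlorine required for 2.69 ppm HOCl: 2.69 / 0.7841 = 3.431 ppm.
FC to add: 3.431 − 0.1 = 3.331 mg/L as Cl₂.
Cl₂ equivalent: 3.331 mg/L × 792,000 L = 2638 g.
Product at 71.3% available Cl: 2638 / 0.713 = 3700 g.

3.70 kg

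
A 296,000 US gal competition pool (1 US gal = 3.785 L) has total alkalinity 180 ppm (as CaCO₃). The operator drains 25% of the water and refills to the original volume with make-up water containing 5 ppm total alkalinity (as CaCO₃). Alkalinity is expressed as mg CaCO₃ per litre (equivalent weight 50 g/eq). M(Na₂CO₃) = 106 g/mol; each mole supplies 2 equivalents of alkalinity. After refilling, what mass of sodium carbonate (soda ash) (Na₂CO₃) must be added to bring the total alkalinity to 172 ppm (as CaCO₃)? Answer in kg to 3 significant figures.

Volume: 296,000 US gal × 3.785 L/gal = 1,120,360 L.
After draining 25% and refilling: 180 × 0.75 + 5 × 0.25 = 136.25 ppm.
Deficit to target: 172 − 136.25 = 35.75 mg/L.
As CaCO₃: 35.75 mg/L × 1,120,360 L = 40,050 g; ÷ 50 g/eq ÷ 2 = 400.5 mol Na₂CO₃.
Mass: 400.5 × 106 = 42,460 g.

42.5 kg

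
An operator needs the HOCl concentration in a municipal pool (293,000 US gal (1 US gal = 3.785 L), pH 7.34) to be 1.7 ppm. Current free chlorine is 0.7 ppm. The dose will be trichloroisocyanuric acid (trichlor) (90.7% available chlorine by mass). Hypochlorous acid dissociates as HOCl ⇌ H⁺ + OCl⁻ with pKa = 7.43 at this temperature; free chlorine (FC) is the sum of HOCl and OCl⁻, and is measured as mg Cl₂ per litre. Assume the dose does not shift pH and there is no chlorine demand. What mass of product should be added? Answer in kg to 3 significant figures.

Volume: 293,000 US gal × 3.785 L/gal = 1,109,005 L.
[OCl⁻]/[HOCl] = 10^(pH − pKa) = 10^(7.34 − 7.43) = 0.8128; fraction as HOCl = 1/(1 + 0.8128) = 0.5516.
Free chlorine required for 1.7 ppm HOCl: 1.7 / 0.5516 = 3.082 ppm.
FC to add: 3.082 − 0.7 = 2.382 mg/L as Cl₂.
Cl₂ equivalent: 2.382 mg/L × 1,109,005 L = 2641 g.
Product at 90.7% available Cl: 2641 / 0.907 = 2912 g.

2.91 kg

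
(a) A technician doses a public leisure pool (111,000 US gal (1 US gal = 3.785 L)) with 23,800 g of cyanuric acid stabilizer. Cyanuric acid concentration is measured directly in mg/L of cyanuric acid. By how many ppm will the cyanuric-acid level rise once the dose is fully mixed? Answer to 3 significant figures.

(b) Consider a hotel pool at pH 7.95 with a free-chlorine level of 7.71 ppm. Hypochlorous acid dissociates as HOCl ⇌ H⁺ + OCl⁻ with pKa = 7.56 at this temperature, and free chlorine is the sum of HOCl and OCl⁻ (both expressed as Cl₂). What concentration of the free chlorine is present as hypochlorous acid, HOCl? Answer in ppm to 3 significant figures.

(a) 56.6 ppm; (b) 2.23 ppm

(a) Volume: 111,000 US gal × 3.785 L/gal = 420,135 L.
(a) Rise: 23,800 g / 420,135 L × 1000 = 56.65 mg/L.

(b) [OCl⁻]/[HOCl] = 10^(pH − pKa) = 10^(7.95 − 7.56) = 10^0.39 = 2.455.
(b) Fraction as HOCl = 1 / (1 + 2.455) = 0.2895.
(b) HOCl = 0.2895 × 7.71 ppm = 2.232 ppm.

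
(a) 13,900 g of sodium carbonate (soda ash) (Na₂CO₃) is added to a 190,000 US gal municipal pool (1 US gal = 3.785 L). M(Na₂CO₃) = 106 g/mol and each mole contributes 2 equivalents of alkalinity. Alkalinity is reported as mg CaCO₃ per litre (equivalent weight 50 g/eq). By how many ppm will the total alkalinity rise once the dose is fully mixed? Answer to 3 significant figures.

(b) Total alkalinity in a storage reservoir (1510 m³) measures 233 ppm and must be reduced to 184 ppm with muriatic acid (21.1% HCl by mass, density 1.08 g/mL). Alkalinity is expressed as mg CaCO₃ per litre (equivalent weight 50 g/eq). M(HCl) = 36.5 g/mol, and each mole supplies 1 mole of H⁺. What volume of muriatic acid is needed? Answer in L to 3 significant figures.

(a) 18.2 ppm; (b) 237 L

(a) Volume: 190,000 US gal × 3.785 L/gal = 719,150 L.
(a) Moles of Na₂CO₃: 13,900 g ÷ 106 g/mol = 131.1 mol → 262.3 eq of alkalinity.
(a) As CaCO₃: 262.3 eq × 50 g/eq = 13,110 g.
(a) Rise: 13,110 g / 719,150 L × 1000 = 18.23 mg/L.

(b) Volume: 1510 m³ = 1,510,000 L.
(b) Alkalinity to neutralize: (233 − 184) = 49 mg/L as CaCO₃ × 1,510,000 L = 73,990 g as CaCO₃.
(b) Equivalents of H⁺ required: 73,990 ÷ 50 g/eq = 1480 eq = 1480 mol HCl.
(b) Mass of HCl: 1480 × 36.5 = 54,010 g.
(b) Mass of 21.1% solution: 54,010 / 0.211 = 256,000 g.
(b) Volume: 256,000 g ÷ 1.08 g/mL = 237,000 mL.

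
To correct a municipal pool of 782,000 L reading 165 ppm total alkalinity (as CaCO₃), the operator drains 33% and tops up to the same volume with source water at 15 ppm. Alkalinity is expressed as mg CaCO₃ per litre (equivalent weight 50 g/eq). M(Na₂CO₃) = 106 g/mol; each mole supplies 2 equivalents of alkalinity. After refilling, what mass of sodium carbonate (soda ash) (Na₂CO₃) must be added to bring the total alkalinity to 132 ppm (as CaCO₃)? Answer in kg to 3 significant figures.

13.7 kg

After draining 33% and refilling: 165 × 0.67 + 15 × 0.33 = 115.5 ppm.
Deficit to target: 132 − 115.5 = 16.5 mg/L.
As CaCO₃: 16.5 mg/L × 782,000 L = 12,900 g; ÷ 50 g/eq ÷ 2 = 129 mol Na₂CO₃.
Mass: 129 × 106 = 13,680 g.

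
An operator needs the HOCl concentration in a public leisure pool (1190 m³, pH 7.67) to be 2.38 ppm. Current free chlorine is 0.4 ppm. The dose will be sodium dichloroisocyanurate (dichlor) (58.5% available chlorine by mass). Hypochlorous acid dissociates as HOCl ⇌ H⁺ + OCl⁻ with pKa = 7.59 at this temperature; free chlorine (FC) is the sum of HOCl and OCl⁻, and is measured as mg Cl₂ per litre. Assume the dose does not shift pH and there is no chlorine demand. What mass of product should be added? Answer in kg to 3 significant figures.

9.85 kg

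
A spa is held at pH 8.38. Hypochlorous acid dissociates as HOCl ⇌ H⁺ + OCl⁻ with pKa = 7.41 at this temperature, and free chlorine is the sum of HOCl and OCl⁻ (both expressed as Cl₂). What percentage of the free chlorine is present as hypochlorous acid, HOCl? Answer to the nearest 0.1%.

9.7%

[OCl⁻]/[HOCl] = 10^(pH − pKa) = 10^(8.38 − 7.41) = 10^0.97 = 9.333.
Fraction as HOCl = 1 / (1 + 9.333) = 0.09678.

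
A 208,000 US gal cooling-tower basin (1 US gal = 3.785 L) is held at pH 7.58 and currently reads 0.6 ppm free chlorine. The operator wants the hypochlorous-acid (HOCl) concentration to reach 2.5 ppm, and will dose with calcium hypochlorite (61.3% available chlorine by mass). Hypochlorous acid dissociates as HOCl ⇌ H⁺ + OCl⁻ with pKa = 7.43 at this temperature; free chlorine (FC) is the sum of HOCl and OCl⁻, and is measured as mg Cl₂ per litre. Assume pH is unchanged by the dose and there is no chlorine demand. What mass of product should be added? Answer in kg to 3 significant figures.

Volume: 208,000 US gal × 3.785 L/gal = 787,280 L.
[OCl⁻]/[HOCl] = 10^(pH − pKa) = 10^(7.58 − 7.43) = 1.413; fraction as HOCl = 1/(1 + 1.413) = 0.4145.
Free chlorine required for 2.5 ppm HOCl: 2.5 / 0.4145 = 6.031 ppm.
FC to add: 6.031 − 0.6 = 5.431 mg/L as Cl₂.
Cl₂ equivalent: 5.431 mg/L × 787,280 L = 4276 g.
Product at 61.3% available Cl: 4276 / 0.613 = 6976 g.

6.98 kg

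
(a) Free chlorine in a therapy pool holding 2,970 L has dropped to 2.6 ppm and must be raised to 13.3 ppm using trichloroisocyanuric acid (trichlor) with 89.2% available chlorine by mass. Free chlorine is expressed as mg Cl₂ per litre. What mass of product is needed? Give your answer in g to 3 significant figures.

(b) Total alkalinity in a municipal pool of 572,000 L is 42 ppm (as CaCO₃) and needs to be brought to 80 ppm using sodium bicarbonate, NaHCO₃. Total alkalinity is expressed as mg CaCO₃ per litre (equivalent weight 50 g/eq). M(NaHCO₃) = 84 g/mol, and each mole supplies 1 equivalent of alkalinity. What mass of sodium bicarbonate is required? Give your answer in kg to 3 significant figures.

(a) 35.6 g; (b) 36.5 kg

(a) Chlorine deficit: 13.3 − 2.6 = 10.7 ppm = 10.7 mg/L as Cl₂.
(a) Cl₂ equivalent needed: 10.7 mg/L × 2,970 L = 31,780 mg = 31.78 g.
(a) Product at 89.2% available chlorine: 31.78 / 0.892 = 35.63 g.

(b) Alkalinity to add: (80 − 42) = 38 mg/L as CaCO₃ × 572,000 L = 21,740 g as CaCO₃.
(b) Equivalents: 21,740 g ÷ 50 g/eq = 434.7 eq.
(b) NaHCO₃ supplies 1 eq per mole → 434.7 mol.
(b) Mass: 434.7 mol × 84 g/mol = 36,520 g.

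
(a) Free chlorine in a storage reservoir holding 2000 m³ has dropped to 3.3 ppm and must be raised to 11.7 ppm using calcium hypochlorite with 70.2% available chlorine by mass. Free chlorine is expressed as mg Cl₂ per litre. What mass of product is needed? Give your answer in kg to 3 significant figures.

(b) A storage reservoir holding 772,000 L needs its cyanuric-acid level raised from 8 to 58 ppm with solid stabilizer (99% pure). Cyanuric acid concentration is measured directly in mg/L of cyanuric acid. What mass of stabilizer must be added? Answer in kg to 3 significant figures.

(a) 23.9 kg; (b) 39.0 kg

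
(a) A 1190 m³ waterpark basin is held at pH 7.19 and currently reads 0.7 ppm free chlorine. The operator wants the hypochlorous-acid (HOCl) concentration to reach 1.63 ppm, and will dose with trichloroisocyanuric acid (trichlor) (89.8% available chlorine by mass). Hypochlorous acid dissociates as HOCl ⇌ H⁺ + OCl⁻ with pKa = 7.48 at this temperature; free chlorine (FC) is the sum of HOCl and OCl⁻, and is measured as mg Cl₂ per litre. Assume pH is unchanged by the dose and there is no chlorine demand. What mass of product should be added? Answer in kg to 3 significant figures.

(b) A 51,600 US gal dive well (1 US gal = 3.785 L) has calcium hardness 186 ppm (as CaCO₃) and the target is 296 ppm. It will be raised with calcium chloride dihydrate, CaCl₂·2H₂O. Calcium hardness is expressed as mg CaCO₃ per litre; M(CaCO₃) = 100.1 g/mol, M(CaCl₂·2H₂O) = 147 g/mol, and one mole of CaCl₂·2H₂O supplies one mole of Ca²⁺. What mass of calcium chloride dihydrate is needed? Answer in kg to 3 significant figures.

(a) 2.34 kg; (b) 31.5 kg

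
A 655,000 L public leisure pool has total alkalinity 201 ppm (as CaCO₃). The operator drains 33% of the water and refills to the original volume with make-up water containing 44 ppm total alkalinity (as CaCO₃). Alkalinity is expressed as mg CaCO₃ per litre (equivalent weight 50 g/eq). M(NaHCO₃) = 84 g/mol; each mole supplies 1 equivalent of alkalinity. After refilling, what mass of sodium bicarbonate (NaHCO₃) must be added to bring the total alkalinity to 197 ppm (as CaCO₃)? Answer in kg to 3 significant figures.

After draining 33% and refilling: 201 × 0.67 + 44 × 0.33 = 149.19 ppm.
Deficit to target: 197 − 149.19 = 47.81 mg/L.
As CaCO₃: 47.81 mg/L × 655,000 L = 31,320 g; ÷ 50 g/eq ÷ 1 = 626.3 mol NaHCO₃.
Mass: 626.3 × 84 = 52,610 g.

52.6 kg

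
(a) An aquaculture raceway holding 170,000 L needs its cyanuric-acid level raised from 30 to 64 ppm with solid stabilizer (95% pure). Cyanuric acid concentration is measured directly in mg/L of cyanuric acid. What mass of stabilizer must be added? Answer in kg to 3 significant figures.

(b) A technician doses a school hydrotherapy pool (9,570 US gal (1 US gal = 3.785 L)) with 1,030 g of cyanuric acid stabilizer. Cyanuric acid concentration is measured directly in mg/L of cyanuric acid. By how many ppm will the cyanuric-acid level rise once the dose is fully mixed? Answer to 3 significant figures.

(a) 6.08 kg; (b) 28.4 ppm

(a) CYA to add: (64 − 30) = 34 mg/L × 170,000 L = 5780 g cyanuric acid.
(a) At 95% purity: 5780 / 0.95 = 6084 g product.

(b) Volume: 9,570 US gal × 3.785 L/gal = 36,222 L.
(b) Rise: 1,030 g / 36,222 L × 1000 = 28.44 mg/L.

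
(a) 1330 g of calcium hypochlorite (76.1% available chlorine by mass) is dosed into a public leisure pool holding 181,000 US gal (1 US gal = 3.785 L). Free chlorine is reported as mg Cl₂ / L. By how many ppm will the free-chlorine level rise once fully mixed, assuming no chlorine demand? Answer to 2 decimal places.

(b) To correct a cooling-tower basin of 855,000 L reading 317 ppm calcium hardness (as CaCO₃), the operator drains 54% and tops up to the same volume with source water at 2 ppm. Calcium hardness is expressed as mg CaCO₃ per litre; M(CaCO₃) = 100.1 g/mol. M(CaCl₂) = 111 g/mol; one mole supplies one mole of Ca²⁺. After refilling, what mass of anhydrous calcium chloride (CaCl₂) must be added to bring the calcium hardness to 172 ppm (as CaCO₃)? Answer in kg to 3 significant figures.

(a) 1.48 ppm; (b) 23.8 kg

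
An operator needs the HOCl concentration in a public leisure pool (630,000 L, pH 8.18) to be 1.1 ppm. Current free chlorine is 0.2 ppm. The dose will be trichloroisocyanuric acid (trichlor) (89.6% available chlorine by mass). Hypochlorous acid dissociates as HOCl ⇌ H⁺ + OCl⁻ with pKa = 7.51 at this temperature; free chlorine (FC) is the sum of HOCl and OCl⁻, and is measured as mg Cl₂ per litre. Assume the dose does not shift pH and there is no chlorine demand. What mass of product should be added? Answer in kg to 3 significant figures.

4.25 kg

[OCl⁻]/[HOCl] = 10^(pH − pKa) = 10^(8.18 − 7.51) = 4.677; fraction as HOCl = 1/(1 + 4.677) = 0.1761.
Free chlorine required for 1.1 ppm HOCl: 1.1 / 0.1761 = 6.245 ppm.
FC to add: 6.245 − 0.2 = 6.045 mg/L as Cl₂.
Cl₂ equivalent: 6.045 mg/L × 630,000 L = 3808 g.
Product at 89.6% available Cl: 3808 / 0.896 = 4250 g.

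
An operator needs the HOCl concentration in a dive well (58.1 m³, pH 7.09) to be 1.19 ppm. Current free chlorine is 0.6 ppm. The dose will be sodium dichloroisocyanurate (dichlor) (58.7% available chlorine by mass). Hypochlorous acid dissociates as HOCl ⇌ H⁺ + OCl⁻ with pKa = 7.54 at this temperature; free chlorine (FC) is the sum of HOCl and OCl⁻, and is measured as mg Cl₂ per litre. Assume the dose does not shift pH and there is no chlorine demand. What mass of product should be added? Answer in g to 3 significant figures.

100 g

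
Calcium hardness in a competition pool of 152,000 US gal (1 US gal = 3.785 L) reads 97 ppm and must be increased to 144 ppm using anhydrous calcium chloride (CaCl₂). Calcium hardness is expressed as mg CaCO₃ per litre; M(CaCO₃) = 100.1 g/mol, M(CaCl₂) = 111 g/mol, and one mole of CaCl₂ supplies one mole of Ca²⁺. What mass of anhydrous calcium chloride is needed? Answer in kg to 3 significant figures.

Volume: 152,000 US gal × 3.785 L/gal = 575,320 L.
Hardness to add: (144 − 97) = 47 mg/L as CaCO₃ × 575,320 L = 27,040 g as CaCO₃.
Moles of Ca²⁺ (1 mol Ca²⁺ ≡ 1 mol CaCO₃): 27,040 / 100.1 g/mol = 270.1 mol.
Mass of CaCl₂: 270.1 × 111 = 29,980 g.

30.0 kg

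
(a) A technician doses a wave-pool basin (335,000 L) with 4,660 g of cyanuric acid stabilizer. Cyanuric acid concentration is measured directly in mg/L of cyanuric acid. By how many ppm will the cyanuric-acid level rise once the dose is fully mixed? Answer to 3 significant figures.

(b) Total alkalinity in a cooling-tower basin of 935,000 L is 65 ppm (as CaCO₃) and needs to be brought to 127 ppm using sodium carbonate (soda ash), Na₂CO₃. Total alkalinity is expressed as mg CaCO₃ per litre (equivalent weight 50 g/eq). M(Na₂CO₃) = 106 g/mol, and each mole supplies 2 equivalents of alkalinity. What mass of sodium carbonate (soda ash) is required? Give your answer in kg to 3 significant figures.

(a) Rise: 4,660 g / 335,000 L × 1000 = 13.91 mg/L.

(b) Alkalinity to add: (127 − 65) = 62 mg/L as CaCO₃ × 935,000 L = 57,970 g as CaCO₃.
(b) Equivalents: 57,970 g ÷ 50 g/eq = 1159 eq.
(b) Each mole of Na₂CO₃ supplies 2 eq, so 1159 / 2 = 579.7 mol.
(b) Mass: 579.7 mol × 106 g/mol = 61,450 g.

(a) 13.9 ppm; (b) 61.4 kg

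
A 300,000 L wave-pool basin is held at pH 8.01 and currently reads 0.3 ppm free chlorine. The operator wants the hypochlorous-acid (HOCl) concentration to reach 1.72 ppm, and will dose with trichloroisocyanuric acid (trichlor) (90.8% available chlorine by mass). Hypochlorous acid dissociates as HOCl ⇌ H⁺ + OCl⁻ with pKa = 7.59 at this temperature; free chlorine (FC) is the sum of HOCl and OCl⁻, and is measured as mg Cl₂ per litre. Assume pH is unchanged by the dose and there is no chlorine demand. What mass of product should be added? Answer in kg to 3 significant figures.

1.96 kg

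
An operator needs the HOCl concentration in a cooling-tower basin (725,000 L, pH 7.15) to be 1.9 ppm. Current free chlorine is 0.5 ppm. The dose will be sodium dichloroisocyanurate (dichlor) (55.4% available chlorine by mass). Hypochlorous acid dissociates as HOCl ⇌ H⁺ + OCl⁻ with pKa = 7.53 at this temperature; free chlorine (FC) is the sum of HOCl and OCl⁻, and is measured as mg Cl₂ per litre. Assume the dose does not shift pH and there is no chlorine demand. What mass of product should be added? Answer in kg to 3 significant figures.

2.87 kg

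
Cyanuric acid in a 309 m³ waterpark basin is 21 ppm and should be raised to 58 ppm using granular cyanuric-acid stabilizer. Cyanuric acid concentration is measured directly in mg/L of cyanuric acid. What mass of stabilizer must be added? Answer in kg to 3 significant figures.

11.4 kg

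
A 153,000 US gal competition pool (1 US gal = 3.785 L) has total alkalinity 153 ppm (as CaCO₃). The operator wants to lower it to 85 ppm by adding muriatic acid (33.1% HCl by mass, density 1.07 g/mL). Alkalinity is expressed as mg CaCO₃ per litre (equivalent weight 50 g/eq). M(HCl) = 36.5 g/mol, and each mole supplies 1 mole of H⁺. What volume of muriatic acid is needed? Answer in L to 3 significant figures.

81.2 L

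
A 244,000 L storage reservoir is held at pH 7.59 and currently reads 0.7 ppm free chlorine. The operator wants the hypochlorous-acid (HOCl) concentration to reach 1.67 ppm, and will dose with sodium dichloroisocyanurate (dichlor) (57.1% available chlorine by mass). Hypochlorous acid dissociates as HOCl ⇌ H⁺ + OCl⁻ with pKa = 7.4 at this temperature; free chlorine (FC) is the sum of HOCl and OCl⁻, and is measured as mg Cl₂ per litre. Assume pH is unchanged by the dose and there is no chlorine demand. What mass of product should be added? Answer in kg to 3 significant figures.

1.52 kg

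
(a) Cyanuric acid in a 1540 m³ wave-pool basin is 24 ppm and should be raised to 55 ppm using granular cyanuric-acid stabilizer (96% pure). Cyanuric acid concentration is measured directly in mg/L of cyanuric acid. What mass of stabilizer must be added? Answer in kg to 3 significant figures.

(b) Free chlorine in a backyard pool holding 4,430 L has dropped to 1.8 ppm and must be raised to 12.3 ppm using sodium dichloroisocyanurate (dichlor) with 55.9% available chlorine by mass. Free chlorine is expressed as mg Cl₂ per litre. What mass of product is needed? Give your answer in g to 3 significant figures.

(a) 49.7 kg; (b) 83.2 g

(a) Volume: 1540 m³ = 1,540,000 L.
(a) CYA to add: (55 − 24) = 31 mg/L × 1,540,000 L = 47,740 g cyanuric acid.
(a) At 96% purity: 47,740 / 0.96 = 49,730 g product.

(b) Chlorine deficit: 12.3 − 1.8 = 10.5 ppm = 10.5 mg/L as Cl₂.
(b) Cl₂ equivalent needed: 10.5 mg/L × 4,430 L = 46,520 mg = 46.52 g.
(b) Product at 55.9% available chlorine: 46.52 / 0.559 = 83.21 g.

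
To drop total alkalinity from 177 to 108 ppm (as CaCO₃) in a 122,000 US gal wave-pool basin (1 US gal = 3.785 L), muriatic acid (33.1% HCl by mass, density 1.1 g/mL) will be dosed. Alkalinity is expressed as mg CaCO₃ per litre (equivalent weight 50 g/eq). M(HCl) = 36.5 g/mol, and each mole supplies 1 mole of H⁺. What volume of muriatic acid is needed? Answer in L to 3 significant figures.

Volume: 122,000 US gal × 3.785 L/gal = 461,770 L.
Alkalinity to neutralize: (177 − 108) = 69 mg/L as CaCO₃ × 461,770 L = 31,860 g as CaCO₃.
Equivalents of H⁺ required: 31,860 ÷ 50 g/eq = 637.2 eq = 637.2 mol HCl.
Mass of HCl: 637.2 × 36.5 = 23,260 g.
Mass of 33.1% solution: 23,260 / 0.331 = 70,270 g.
Volume: 70,270 g ÷ 1.1 g/mL = 63,880 mL.

63.9 L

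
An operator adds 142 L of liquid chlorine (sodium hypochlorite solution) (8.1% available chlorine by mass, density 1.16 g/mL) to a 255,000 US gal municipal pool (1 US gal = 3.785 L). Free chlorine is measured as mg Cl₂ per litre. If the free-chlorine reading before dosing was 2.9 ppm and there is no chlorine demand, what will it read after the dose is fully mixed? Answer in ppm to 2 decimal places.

16.72 ppm

Volume: 255,000 US gal × 3.785 L/gal = 965,175 L.
Mass of solution: 142 L × 1000 mL/L × 1.16 g/mL = 164,700 g.
Available chlorine delivered: 164,700 g × 0.081 = 13,340 g as Cl₂.
Concentration rise: 13,340 g / 965,175 L = 13.82 mg/L = 13.82 ppm.
Final FC: 2.9 + 13.82 = 16.72 ppm.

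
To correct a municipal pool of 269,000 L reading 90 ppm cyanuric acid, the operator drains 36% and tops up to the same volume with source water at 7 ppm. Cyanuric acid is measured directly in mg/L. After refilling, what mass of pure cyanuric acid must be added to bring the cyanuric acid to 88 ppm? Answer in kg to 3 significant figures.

After draining 36% and refilling: 90 × 0.64 + 7 × 0.36 = 60.12 ppm.
Deficit to target: 88 − 60.12 = 27.88 mg/L.
Mass: 27.88 mg/L × 269,000 L = 7500 g cyanuric acid.

7.50 kg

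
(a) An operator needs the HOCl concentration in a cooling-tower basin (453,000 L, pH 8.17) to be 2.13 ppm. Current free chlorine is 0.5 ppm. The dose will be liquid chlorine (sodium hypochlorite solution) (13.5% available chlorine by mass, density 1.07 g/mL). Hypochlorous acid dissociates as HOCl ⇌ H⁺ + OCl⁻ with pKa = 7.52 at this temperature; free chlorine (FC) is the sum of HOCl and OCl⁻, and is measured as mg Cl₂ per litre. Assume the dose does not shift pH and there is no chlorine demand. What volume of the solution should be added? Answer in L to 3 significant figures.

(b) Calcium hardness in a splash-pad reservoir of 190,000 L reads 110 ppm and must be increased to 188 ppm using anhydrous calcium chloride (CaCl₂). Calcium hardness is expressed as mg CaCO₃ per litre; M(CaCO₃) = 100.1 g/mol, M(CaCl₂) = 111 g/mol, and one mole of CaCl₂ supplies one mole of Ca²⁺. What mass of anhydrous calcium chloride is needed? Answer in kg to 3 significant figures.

(a) [OCl⁻]/[HOCl] = 10^(pH − pKa) = 10^(8.17 − 7.52) = 4.467; fraction as HOCl = 1/(1 + 4.467) = 0.1829.
(a) Free chlorine required for 2.13 ppm HOCl: 2.13 / 0.1829 = 11.64 ppm.
(a) FC to add: 11.64 − 0.5 = 11.14 mg/L as Cl₂.
(a) Cl₂ equivalent: 11.14 mg/L × 453,000 L = 5048 g.
(a) Product at 13.5% available Cl: 5048 / 0.135 = 37,400 g.
(a) Volume: 37,400 g ÷ 1.07 g/mL = 34,950 mL.

(b) Hardness to add: (188 − 110) = 78 mg/L as CaCO₃ × 190,000 L = 14,820 g as CaCO₃.
(b) Moles of Ca²⁺ (1 mol Ca²⁺ ≡ 1 mol CaCO₃): 14,820 / 100.1 g/mol = 148.1 mol.
(b) Mass of CaCl₂: 148.1 × 111 = 16,430 g.

(a) 34.9 L; (b) 16.4 kg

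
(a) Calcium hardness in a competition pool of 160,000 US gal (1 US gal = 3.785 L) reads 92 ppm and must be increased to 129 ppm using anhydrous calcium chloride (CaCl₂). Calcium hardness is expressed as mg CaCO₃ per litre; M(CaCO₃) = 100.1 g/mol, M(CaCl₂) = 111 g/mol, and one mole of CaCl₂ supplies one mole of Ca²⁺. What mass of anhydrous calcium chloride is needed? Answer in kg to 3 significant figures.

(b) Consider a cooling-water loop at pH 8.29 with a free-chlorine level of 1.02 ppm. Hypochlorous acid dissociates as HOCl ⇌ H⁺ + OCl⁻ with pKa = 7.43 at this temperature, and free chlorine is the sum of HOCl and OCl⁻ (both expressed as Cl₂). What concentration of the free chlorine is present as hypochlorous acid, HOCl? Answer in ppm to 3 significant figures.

(a) 24.8 kg; (b) 0.124 ppm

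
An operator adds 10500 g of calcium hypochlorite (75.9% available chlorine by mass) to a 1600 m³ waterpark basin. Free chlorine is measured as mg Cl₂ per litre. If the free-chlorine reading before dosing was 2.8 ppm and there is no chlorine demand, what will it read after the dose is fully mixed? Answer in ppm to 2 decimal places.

Volume: 1600 m³ = 1,600,000 L.
Available chlorine delivered: 10,500 g × 0.759 = 7970 g as Cl₂.
Concentration rise: 7970 g / 1,600,000 L = 4.981 mg/L = 4.98 ppm.
Final FC: 2.8 + 4.98 = 7.78 ppm.

7.78 ppm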